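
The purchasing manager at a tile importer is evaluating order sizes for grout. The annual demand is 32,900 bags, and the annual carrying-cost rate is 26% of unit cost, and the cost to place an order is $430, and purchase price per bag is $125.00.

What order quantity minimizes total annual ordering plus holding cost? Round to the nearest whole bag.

Holding cost per bag per year: H = 26% × $125 = $32.5000
EOQ = √(2DS/H) = √(2 × 32,900 × 430 / 32.5)
    = √(870,584.62) ≈ 933.05

933 bags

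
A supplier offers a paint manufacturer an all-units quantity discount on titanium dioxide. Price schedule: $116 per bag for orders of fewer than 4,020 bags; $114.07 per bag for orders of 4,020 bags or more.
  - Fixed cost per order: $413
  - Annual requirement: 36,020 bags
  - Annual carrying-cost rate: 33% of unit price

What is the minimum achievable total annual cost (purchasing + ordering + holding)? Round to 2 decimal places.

$4,188,164.59

H₁ = 33%×$116 = $38.2800;  H₂ = 33%×$114.07 = $37.6431
EOQ₁ = √(2×36,020×413/38.2800) = 881.61  (< 4,020, feasible at tier 1)
EOQ₂ = √(2×36,020×413/37.6431) = 889.04  (< 4,020 → use Q = 4,020 at tier-2 price)
TC(tier 1 (EOQ₁), Q≈881.6) = $4,212,067.98
TC(tier 2, Q≈4,020.0) = $4,188,164.59
Minimum at tier 2: $4,188,164.59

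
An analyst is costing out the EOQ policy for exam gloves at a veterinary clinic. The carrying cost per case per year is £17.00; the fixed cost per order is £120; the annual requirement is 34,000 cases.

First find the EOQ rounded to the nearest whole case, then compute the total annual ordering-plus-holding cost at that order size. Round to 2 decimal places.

£11,777.95

2DS/H = 2·34,000·120/17 = 480,000.00
EOQ = √480,000.00 ≈ 692.82 → Q = 693 cases
Ordering: D/Q × S = 34,000/693 × £120 = £5,887.45
Holding:  Q/2 × H = 693/2 × £17 = £5,890.50
Total = £5,887.45 + £5,890.50 = £11,777.95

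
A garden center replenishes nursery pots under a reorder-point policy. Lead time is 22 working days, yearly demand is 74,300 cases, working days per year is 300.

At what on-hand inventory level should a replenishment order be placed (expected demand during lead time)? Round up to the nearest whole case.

Daily demand d = 74,300 / 300 = 247.667 cases/day
Demand during lead time = 247.667 × 22 = 5,448.67
Reorder point = 5,448.67 → round up

5,449 cases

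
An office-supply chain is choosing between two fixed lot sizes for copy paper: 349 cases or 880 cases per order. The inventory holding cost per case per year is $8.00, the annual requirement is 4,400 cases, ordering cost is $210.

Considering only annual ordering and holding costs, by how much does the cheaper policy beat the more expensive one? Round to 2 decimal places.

$526.44

For each Q, cost = (D/Q)·S + (Q/2)·H.
TC(349) = (4,400/349)×210 + (349/2)×8 = $4,043.56
TC(880) = (4,400/880)×210 + (880/2)×8 = $4,570.00
Lots of 349 are cheaper by $526.44.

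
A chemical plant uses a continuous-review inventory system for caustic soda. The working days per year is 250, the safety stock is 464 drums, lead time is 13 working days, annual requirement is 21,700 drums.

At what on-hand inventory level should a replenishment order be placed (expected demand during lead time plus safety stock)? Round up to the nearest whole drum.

Daily demand d = 21,700 / 250 = 86.800 drums/day
Demand during lead time = 86.800 × 13 = 1,128.40
Reorder point = 1,128.40 + 464 = 1,592.40 → round up

1,593 drums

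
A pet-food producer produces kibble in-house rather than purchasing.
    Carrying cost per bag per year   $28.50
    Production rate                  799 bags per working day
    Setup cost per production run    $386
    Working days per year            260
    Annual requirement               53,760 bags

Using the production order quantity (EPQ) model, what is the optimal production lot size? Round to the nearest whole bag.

1,402 bags

Daily demand d = 53,760/260 = 206.769; p = 799; 1 − d/p = 0.74121
EPQ = √(2DS / (H(1 − d/p)))
    = √(2 × 53,760 × 386 / (28.5 × 0.74121)) ≈ 1,401.66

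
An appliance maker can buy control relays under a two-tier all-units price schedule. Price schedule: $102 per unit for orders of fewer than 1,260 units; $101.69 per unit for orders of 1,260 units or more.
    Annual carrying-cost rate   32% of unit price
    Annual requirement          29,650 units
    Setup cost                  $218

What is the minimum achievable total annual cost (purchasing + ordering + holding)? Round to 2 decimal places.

$3,040,739.12

H₁ = 32%×$102 = $32.6400;  H₂ = 32%×$101.69 = $32.5408
EOQ₁ = √(2×29,650×218/32.6400) = 629.33  (< 1,260, feasible at tier 1)
EOQ₂ = √(2×29,650×218/32.5408) = 630.29  (< 1,260 → use Q = 1,260 at tier-2 price)
TC(tier 1 (EOQ₁), Q≈629.3) = $3,044,841.43
TC(tier 2, Q≈1,260.0) = $3,040,739.12
Minimum at tier 2: $3,040,739.12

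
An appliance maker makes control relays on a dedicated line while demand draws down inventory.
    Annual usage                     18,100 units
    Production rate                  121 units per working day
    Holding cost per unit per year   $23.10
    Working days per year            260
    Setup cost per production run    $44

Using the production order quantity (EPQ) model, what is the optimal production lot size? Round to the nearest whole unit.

Daily demand d = 18,100/260 = 69.615; p = 121; 1 − d/p = 0.42467
EPQ = √(2DS / (H(1 − d/p)))
    = √(2 × 18,100 × 44 / (23.1 × 0.42467)) ≈ 402.95

403 units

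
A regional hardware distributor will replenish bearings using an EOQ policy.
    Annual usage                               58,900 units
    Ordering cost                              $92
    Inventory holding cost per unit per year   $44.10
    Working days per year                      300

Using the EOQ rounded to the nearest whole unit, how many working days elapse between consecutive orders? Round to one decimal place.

2.5 days

EOQ = √(2DS/H) = √(2 × 58,900 × 92 / 44.1)
    = √(245,750.57) ≈ 495.73 → Q = 496 units
Cycle time = (working days × Q)/D = (300 × 496) / 58,900 = 2.526 days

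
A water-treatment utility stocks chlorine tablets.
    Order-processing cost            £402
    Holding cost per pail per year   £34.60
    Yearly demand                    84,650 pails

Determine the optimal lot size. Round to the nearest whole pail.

Q* = √(2·D·S / H) = √(2·84,650·402 / 34.6) = √1,967,011.6 ≈ 1,402.50

1,403 pails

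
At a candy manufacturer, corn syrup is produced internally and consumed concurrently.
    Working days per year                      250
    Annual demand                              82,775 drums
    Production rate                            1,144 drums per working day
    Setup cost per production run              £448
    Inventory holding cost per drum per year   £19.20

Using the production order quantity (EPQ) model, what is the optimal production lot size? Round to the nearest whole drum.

2,332 drums

Daily demand d = 82,775/250 = 331.100; p = 1144; 1 − d/p = 0.71058
EPQ = √(2DS / (H(1 − d/p)))
    = √(2 × 82,775 × 448 / (19.2 × 0.71058)) ≈ 2,331.56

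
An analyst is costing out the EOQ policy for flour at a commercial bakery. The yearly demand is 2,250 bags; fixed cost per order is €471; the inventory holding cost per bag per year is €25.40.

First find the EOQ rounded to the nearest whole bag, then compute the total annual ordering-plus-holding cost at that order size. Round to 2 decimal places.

EOQ = √(2DS/H) = √(2 × 2,250 × 471 / 25.4)
    = √(83,444.88) ≈ 288.87 → Q = 289 bags
Orders/yr = 2,250/289 = 7.785; ordering cost = 7.785 × €471 = €3,666.96
Average inventory = 289/2 = 144.5; holding cost = 144.5 × €25.4 = €3,670.30
Total = €3,666.96 + €3,670.30 = €7,337.26

€7,337.26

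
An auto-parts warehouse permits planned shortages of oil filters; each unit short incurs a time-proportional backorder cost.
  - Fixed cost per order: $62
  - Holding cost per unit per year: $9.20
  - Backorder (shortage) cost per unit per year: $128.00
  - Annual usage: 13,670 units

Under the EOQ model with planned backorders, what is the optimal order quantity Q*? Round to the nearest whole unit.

444 units

Basic EOQ = √(2·13,670·62/9.2) = 429.241
Backorder adjustment √((H+b)/b) = √((9.2+128)/128) = 1.0353
Q* = 429.241 × 1.0353 ≈ 444.40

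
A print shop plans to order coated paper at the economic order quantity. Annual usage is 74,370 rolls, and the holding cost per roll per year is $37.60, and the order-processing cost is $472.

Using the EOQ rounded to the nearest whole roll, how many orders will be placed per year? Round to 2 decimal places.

54.44 orders per year

Q* = √(2·D·S / H) = √(2·74,370·472 / 37.6) = √1,867,161.7 ≈ 1,366.44 → Q = 1,366
N = D/Q = 74,370/1,366 ≈ 54.444 orders/yr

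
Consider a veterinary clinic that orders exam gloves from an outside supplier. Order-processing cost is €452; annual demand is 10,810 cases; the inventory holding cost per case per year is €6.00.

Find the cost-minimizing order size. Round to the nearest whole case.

1,276 cases

2DS/H = 2·10,810·452/6 = 1,628,706.67
EOQ = √1,628,706.67 ≈ 1,276.21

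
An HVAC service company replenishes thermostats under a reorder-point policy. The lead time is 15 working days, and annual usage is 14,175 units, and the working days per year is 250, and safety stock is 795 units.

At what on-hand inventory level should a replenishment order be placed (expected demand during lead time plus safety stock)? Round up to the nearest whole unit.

Daily demand d = 14,175 / 250 = 56.700 units/day
Demand during lead time = 56.700 × 15 = 850.50
Reorder point = 850.50 + 795 = 1,645.50 → round up

1,646 units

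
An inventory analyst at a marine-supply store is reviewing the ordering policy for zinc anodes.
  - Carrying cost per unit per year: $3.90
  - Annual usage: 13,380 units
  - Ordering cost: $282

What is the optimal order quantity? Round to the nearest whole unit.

2DS/H = 2·13,380·282/3.9 = 1,934,953.85
EOQ = √1,934,953.85 ≈ 1,391.03

1,391 units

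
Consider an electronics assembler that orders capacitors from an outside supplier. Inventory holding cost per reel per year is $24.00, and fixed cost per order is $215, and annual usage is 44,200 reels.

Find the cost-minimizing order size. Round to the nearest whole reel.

Optimal lot size Q* = (2 × 44,200 × $215 / $24)^½ ≈ 889.90

890 reels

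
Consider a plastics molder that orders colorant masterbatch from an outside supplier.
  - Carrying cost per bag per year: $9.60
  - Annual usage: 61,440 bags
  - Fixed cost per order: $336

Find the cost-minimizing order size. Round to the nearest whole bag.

2,074 bags

EOQ = √(2DS/H) = √(2 × 61,440 × 336 / 9.6)
    = √(4,300,800.00) ≈ 2,073.84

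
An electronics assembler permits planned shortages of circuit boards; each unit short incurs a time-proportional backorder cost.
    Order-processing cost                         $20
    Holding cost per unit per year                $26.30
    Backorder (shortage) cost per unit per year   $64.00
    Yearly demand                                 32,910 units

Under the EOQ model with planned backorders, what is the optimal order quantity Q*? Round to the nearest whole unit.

266 units

Basic EOQ = √(2·32,910·20/26.3) = 223.726
Backorder adjustment √((H+b)/b) = √((26.3+64)/64) = 1.1878
Q* = 223.726 × 1.1878 ≈ 265.75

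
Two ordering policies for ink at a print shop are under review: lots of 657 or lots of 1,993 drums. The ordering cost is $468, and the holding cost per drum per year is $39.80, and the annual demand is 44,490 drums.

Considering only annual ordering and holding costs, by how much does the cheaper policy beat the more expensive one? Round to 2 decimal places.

TC(Q) = (D/Q)S + (Q/2)H
TC(657) = (44,490/657)×468 + (657/2)×39.8 = $44,765.81
TC(1,993) = (44,490/1,993)×468 + (1,993/2)×39.8 = $50,107.93
Cheaper: Q = 657.  Difference = $5,342.12

$5,342.12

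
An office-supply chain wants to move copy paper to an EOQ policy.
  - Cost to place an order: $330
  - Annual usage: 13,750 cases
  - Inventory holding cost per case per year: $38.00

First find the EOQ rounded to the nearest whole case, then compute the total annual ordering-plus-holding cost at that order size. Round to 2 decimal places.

EOQ = √(2DS/H) = √(2 × 13,750 × 330 / 38)
    = √(238,815.79) ≈ 488.69 → Q = 489 cases
Orders/yr = 13,750/489 = 28.119; ordering cost = 28.119 × $330 = $9,279.14
Average inventory = 489/2 = 244.5; holding cost = 244.5 × $38 = $9,291.00
Total = $9,279.14 + $9,291.00 = $18,570.14

$18,570.14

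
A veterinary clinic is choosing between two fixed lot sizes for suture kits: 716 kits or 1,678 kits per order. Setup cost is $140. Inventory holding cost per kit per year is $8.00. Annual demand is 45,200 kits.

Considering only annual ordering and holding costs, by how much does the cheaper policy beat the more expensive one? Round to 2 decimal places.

$1,218.83

TC(Q) = (D/Q)S + (Q/2)H
TC(716) = (45,200/716)×140 + (716/2)×8 = $11,701.99
TC(1,678) = (45,200/1,678)×140 + (1,678/2)×8 = $10,483.16
Lots of 1,678 are cheaper by $1,218.83.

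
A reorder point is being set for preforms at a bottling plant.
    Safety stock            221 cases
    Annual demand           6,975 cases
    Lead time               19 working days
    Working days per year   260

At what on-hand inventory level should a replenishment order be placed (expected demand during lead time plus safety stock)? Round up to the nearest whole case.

731 cases

Daily demand d = 6,975 / 260 = 26.827 cases/day
Demand during lead time = 26.827 × 19 = 509.71
Reorder point = 509.71 + 221 = 730.71 → round up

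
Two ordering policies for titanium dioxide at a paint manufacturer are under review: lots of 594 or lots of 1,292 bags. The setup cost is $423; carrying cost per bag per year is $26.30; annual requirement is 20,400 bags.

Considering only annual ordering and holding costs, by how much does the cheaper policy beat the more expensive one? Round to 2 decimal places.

$1,330.37

TC(Q) = (D/Q)S + (Q/2)H
TC(594) = (20,400/594)×423 + (594/2)×26.3 = $22,338.37
TC(1,292) = (20,400/1,292)×423 + (1,292/2)×26.3 = $23,668.75
Cheaper: Q = 594.  Difference = $1,330.37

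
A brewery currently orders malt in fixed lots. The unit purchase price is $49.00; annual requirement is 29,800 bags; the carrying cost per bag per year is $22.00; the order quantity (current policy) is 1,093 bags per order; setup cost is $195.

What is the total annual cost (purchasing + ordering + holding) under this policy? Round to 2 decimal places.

$1,477,539.56

Orders/yr = 29,800/1,093 = 27.264; ordering cost = 27.264 × $195 = $5,316.56
Average inventory = 1,093/2 = 546.5; holding cost = 546.5 × $22 = $12,023.00
Purchase cost = D·C = 29,800 × 49 = $1,460,200.00
Total = $5,316.56 + $12,023.00 + $1,460,200.00 = $1,477,539.56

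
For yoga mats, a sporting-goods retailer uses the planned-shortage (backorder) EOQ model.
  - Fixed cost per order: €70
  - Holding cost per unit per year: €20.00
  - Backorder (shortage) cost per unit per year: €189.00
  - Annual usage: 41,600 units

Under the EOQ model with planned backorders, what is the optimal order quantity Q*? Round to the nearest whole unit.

567 units

Q* = √(2DS/H) · √((H + b)/b)
   = √(2 × 41,600 × 70 / 20) · √((20 + 189) / 189)
   = 539.630 × 1.0516 ≈ 567.46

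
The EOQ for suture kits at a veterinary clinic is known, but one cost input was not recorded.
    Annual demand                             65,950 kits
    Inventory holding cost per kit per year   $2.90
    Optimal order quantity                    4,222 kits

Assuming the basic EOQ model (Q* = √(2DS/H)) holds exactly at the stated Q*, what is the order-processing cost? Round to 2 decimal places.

$391.91

EOQ relation: Q² = 2DS/H, so rearrange for the unknown.
S = Q²H / (2D) = 4,222² × 2.9 / (2 × 65,950) = 391.9130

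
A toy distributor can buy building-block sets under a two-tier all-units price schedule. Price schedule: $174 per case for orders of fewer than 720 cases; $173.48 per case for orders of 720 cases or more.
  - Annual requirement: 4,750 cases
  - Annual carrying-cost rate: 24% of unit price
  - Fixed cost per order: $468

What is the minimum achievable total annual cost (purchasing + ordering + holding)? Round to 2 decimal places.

$840,125.89

H₁ = 24%×$174 = $41.7600;  H₂ = 24%×$173.48 = $41.6352
EOQ₁ = √(2×4,750×468/41.7600) = 326.29  (< 720, feasible at tier 1)
EOQ₂ = √(2×4,750×468/41.6352) = 326.78  (< 720 → use Q = 720 at tier-2 price)
TC(tier 1 (EOQ₁), Q≈326.3) = $840,125.89
TC(tier 2, Q≈720.0) = $842,106.17
Minimum at tier 1 (EOQ₁): $840,125.89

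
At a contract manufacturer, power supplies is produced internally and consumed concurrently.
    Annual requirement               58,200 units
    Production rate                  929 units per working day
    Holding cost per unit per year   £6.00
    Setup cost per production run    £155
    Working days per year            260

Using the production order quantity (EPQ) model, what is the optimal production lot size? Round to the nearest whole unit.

d = 58,200/260 = 223.8462 units/day;  effective holding cost H(1 − d/p) = 6·(1 − 223.8462/929) = 4.55428
Q* = √(2DS / H_eff) = √(2·58,200·155 / 4.55428) ≈ 1,990.36

1,990 units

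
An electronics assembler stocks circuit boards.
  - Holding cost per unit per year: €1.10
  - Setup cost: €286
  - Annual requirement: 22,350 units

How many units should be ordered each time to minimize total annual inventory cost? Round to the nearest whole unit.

3,409 units

Optimal lot size Q* = (2 × 22,350 × €286 / €1.1)^½ ≈ 3,409.11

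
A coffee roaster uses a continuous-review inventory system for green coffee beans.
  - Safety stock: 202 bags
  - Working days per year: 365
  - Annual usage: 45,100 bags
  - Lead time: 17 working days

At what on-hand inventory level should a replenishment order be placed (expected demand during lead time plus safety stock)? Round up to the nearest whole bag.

Daily demand d = 45,100 / 365 = 123.562 bags/day
Demand during lead time = 123.562 × 17 = 2,100.55
Reorder point = 2,100.55 + 202 = 2,302.55 → round up

2,303 bags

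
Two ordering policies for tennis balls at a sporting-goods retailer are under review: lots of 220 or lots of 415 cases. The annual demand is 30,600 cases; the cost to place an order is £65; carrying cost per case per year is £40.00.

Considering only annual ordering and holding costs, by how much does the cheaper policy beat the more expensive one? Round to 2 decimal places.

£348.14

TC(Q) = (D/Q)S + (Q/2)H
TC(220) = (30,600/220)×65 + (220/2)×40 = £13,440.91
TC(415) = (30,600/415)×65 + (415/2)×40 = £13,092.77
|ΔTC| = |£13,440.91 − £13,092.77| = £348.14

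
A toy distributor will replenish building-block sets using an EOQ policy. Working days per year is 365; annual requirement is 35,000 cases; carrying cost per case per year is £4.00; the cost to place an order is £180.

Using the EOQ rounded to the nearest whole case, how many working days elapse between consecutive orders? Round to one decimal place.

Optimal lot size Q* = (2 × 35,000 × £180 / £4)^½ ≈ 1,774.82 → Q = 1,775 cases
T = Q/D × 365 days = 1,775/35,000 × 365 = 18.511 days

18.5 days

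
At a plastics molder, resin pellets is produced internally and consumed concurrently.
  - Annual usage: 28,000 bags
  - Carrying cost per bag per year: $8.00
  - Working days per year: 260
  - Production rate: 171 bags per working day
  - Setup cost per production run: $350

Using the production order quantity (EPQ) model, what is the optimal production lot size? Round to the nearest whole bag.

Daily demand d = 28,000/260 = 107.692; p = 171; 1 − d/p = 0.37022
EPQ = √(2DS / (H(1 − d/p)))
    = √(2 × 28,000 × 350 / (8 × 0.37022)) ≈ 2,572.49

2,572 bags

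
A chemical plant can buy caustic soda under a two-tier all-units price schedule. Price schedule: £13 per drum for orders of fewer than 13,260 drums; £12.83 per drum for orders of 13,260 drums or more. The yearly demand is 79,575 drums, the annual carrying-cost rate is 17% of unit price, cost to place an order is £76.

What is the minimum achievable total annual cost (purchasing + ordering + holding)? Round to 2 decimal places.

£1,035,864.03

H₁ = 17%×£13 = £2.2100;  H₂ = 17%×£12.83 = £2.1811
EOQ₁ = √(2×79,575×76/2.2100) = 2,339.45  (< 13,260, feasible at tier 1)
EOQ₂ = √(2×79,575×76/2.1811) = 2,354.90  (< 13,260 → use Q = 13,260 at tier-2 price)
TC(tier 1 (EOQ₁), Q≈2,339.5) = £1,039,645.19
TC(tier 2, Q≈13,260.0) = £1,035,864.03
Minimum at tier 2: £1,035,864.03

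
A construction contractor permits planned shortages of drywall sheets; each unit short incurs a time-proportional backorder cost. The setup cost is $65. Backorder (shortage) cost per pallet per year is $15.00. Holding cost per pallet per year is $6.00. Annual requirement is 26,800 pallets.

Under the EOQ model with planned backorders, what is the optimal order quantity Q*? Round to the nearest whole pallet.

Q* = √(2DS/H) · √((H + b)/b)
   = √(2 × 26,800 × 65 / 6) · √((6 + 15) / 15)
   = 762.015 × 1.1832 ≈ 901.63

902 pallets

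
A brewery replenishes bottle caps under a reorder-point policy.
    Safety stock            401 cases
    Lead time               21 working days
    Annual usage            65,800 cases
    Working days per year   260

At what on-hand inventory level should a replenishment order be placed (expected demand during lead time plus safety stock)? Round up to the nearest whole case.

Daily demand d = 65,800 / 260 = 253.077 cases/day
Demand during lead time = 253.077 × 21 = 5,314.62
Reorder point = 5,314.62 + 401 = 5,715.62 → round up

5,716 cases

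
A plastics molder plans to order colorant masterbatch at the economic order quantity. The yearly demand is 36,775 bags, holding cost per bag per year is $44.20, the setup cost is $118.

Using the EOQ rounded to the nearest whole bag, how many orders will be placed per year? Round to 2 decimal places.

83.01 orders per year

Q* = √(2·D·S / H) = √(2·36,775·118 / 44.2) = √196,355.2 ≈ 443.12 → Q = 443
Orders per year = D/Q = 36,775 / 443 = 83.014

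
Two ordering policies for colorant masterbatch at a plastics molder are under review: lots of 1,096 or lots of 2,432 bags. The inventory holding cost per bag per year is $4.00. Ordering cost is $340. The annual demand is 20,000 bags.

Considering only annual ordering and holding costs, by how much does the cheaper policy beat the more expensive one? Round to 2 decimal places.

TC(Q) = (D/Q)S + (Q/2)H
TC(1,096) = (20,000/1,096)×340 + (1,096/2)×4 = $8,396.38
TC(2,432) = (20,000/2,432)×340 + (2,432/2)×4 = $7,660.05
Lots of 2,432 are cheaper by $736.33.

$736.33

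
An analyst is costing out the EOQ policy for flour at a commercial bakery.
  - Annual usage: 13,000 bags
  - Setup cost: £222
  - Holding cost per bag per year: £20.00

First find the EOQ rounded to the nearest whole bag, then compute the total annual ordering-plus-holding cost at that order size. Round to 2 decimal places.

Q* = √(2·D·S / H) = √(2·13,000·222 / 20) = √288,600.0 ≈ 537.22 → Q = 537 bags
Ordering: D/Q × S = 13,000/537 × £222 = £5,374.30
Holding:  Q/2 × H = 537/2 × £20 = £5,370.00
Total = £5,374.30 + £5,370.00 = £10,744.30

£10,744.30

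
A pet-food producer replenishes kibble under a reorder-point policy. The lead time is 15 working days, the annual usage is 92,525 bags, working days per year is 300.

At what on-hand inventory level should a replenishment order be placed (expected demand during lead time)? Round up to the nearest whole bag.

4,627 bags

Daily demand d = 92,525 / 300 = 308.417 bags/day
Demand during lead time = 308.417 × 15 = 4,626.25
Reorder point = 4,626.25 → round up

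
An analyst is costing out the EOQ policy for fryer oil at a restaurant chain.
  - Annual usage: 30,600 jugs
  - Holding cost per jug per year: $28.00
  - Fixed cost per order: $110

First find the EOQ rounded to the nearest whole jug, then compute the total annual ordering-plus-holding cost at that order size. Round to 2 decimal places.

$13,729.39

Optimal lot size Q* = (2 × 30,600 × $110 / $28)^½ ≈ 490.34 → Q = 490 jugs
Ordering: D/Q × S = 30,600/490 × $110 = $6,869.39
Holding:  Q/2 × H = 490/2 × $28 = $6,860.00
Total = $6,869.39 + $6,860.00 = $13,729.39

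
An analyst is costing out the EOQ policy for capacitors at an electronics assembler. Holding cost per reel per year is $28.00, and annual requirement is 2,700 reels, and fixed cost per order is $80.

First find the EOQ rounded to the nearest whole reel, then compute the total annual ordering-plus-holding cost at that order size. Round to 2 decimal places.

2DS/H = 2·2,700·80/28 = 15,428.57
EOQ = √15,428.57 ≈ 124.21 → Q = 124 reels
Ordering: D/Q × S = 2,700/124 × $80 = $1,741.94
Holding:  Q/2 × H = 124/2 × $28 = $1,736.00
Total = $1,741.94 + $1,736.00 = $3,477.94

$3,477.94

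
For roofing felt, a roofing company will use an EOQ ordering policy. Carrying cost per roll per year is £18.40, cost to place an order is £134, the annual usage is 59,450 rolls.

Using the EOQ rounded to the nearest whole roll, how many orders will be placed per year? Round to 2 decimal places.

63.86 orders per year

Q* = √(2·D·S / H) = √(2·59,450·134 / 18.4) = √865,902.2 ≈ 930.54 → Q = 931
Orders per year = D/Q = 59,450 / 931 = 63.856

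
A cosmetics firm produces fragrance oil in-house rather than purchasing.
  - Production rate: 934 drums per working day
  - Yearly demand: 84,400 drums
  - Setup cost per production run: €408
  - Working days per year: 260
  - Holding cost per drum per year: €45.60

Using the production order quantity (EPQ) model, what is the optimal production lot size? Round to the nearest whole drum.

1,521 drums

Daily demand d = 84,400/260 = 324.615; p = 934; 1 − d/p = 0.65245
EPQ = √(2DS / (H(1 − d/p)))
    = √(2 × 84,400 × 408 / (45.6 × 0.65245)) ≈ 1,521.46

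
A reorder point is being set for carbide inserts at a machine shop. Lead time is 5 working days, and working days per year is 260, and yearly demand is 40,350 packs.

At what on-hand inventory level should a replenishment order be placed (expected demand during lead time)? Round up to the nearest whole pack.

776 packs

Daily demand d = 40,350 / 260 = 155.192 packs/day
Demand during lead time = 155.192 × 5 = 775.96
Reorder point = 775.96 → round up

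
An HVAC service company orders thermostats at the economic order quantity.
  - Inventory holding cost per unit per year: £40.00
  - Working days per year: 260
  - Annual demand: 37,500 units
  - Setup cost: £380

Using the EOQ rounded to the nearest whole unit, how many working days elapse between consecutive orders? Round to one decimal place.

2DS/H = 2·37,500·380/40 = 712,500.00
EOQ = √712,500.00 ≈ 844.10 → Q = 844 units
Days between orders = 260 / (D/Q) = 260 / 44.431 ≈ 5.852

5.9 days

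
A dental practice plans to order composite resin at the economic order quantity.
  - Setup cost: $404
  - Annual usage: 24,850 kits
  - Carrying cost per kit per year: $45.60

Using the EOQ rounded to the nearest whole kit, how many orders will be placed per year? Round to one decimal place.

37.4 orders per year

Q* = √(2·D·S / H) = √(2·24,850·404 / 45.6) = √440,324.6 ≈ 663.57 → Q = 664
N = D/Q = 24,850/664 ≈ 37.425 orders/yr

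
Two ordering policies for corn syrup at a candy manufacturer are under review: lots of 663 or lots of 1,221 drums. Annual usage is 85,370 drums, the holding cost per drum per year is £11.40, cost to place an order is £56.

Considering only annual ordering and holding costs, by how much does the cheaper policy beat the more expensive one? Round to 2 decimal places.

£114.73

For each Q, cost = (D/Q)·S + (Q/2)·H.
TC(663) = (85,370/663)×56 + (663/2)×11.4 = £10,989.84
TC(1,221) = (85,370/1,221)×56 + (1,221/2)×11.4 = £10,875.11
Cheaper: Q = 1,221.  Difference = £114.73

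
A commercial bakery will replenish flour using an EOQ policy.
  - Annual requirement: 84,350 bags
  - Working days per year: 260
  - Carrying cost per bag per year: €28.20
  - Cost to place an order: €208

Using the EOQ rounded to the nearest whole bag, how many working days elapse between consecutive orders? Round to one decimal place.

3.4 days

EOQ = √(2DS/H) = √(2 × 84,350 × 208 / 28.2)
    = √(1,244,312.06) ≈ 1,115.49 → Q = 1,115 bags
Days between orders = 260 / (D/Q) = 260 / 75.650 ≈ 3.437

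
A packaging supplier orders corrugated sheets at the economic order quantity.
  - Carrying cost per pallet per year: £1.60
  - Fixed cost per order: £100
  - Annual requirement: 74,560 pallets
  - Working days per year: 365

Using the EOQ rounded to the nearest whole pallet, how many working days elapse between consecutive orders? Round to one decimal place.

14.9 days

Q* = √(2·D·S / H) = √(2·74,560·100 / 1.6) = √9,320,000.0 ≈ 3,052.87 → Q = 3,053 pallets
Cycle time = (working days × Q)/D = (365 × 3,053) / 74,560 = 14.946 days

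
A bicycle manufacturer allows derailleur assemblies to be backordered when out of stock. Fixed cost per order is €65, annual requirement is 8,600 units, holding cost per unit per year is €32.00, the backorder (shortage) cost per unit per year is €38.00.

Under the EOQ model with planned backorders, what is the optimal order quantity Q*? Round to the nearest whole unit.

Q* = √(2DS/H) · √((H + b)/b)
   = √(2 × 8,600 × 65 / 32) · √((32 + 38) / 38)
   = 186.916 × 1.3572 ≈ 253.69

254 units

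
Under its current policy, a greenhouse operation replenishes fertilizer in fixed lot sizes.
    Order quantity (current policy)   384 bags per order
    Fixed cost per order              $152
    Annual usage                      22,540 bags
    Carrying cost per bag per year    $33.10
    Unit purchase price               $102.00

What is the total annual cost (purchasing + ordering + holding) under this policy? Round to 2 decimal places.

$2,314,357.28

Orders/yr = 22,540/384 = 58.698; ordering cost = 58.698 × $152 = $8,922.08
Average inventory = 384/2 = 192; holding cost = 192 × $33.1 = $6,355.20
Purchase cost = D·C = 22,540 × 102 = $2,299,080.00
Total = $8,922.08 + $6,355.20 + $2,299,080.00 = $2,314,357.28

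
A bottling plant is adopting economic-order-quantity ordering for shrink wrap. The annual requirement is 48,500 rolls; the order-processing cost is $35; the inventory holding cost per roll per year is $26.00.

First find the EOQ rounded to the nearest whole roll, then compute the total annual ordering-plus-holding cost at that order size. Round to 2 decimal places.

$9,395.22

2DS/H = 2·48,500·35/26 = 130,576.92
EOQ = √130,576.92 ≈ 361.35 → Q = 361 rolls
Ordering: D/Q × S = 48,500/361 × $35 = $4,702.22
Holding:  Q/2 × H = 361/2 × $26 = $4,693.00
Total = $4,702.22 + $4,693.00 = $9,395.22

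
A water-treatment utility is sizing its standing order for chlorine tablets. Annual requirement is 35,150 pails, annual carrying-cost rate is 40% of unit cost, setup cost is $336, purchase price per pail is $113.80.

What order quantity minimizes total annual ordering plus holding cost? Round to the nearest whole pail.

Holding cost per pail per year: H = 40% × $113.8 = $45.5200
Q* = √(2·D·S / H) = √(2·35,150·336 / 45.52) = √518,910.4 ≈ 720.35

720 pails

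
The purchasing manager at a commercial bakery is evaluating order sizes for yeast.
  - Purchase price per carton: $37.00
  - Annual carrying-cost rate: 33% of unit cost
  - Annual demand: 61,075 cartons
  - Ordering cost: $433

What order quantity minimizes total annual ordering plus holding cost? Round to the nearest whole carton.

2,081 cartons

Carrying cost H = $37 × 33% = $12.2100/carton/yr
Optimal lot size Q* = (2 × 61,075 × $433 / $12.21)^½ ≈ 2,081.29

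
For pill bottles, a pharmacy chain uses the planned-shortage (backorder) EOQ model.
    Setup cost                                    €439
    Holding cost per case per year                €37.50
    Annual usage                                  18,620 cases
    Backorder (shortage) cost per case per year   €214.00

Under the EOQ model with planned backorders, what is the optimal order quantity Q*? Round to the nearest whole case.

716 cases

Q* = √(2DS/H) · √((H + b)/b)
   = √(2 × 18,620 × 439 / 37.5) · √((37.5 + 214) / 214)
   = 660.270 × 1.0841 ≈ 715.79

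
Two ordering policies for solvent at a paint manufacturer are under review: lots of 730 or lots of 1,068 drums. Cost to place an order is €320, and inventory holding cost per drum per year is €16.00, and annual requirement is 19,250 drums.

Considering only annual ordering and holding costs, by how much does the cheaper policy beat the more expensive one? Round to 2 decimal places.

Annual cost at Q: ordering D·S/Q plus holding Q·H/2.
TC(730) = (19,250/730)×320 + (730/2)×16 = €14,278.36
TC(1,068) = (19,250/1,068)×320 + (1,068/2)×16 = €14,311.79
Cheaper: Q = 730.  Difference = €33.43

€33.43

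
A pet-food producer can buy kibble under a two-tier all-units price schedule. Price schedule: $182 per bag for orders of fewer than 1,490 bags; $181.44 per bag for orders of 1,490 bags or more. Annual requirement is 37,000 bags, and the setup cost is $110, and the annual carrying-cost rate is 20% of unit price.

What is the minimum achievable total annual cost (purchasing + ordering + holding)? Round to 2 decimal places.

H₁ = 20%×$182 = $36.4000;  H₂ = 20%×$181.44 = $36.2880
EOQ₁ = √(2×37,000×110/36.4000) = 472.89  (< 1,490, feasible at tier 1)
EOQ₂ = √(2×37,000×110/36.2880) = 473.62  (< 1,490 → use Q = 1,490 at tier-2 price)
TC(tier 1 (EOQ₁), Q≈472.9) = $6,751,213.25
TC(tier 2, Q≈1,490.0) = $6,743,046.10
Minimum at tier 2: $6,743,046.10

$6,743,046.10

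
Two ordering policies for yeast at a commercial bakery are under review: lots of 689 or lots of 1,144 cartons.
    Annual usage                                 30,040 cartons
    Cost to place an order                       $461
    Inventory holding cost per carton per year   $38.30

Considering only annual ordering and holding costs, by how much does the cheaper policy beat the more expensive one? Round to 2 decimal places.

TC(Q) = (D/Q)S + (Q/2)H
TC(689) = (30,040/689)×461 + (689/2)×38.3 = $33,293.68
TC(1,144) = (30,040/1,144)×461 + (1,144/2)×38.3 = $34,012.88
Lots of 689 are cheaper by $719.20.

$719.20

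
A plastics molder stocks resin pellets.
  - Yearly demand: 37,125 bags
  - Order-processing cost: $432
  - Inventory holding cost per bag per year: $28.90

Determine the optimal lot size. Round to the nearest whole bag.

1,054 bags

EOQ = √(2DS/H) = √(2 × 37,125 × 432 / 28.9)
    = √(1,109,896.19) ≈ 1,053.52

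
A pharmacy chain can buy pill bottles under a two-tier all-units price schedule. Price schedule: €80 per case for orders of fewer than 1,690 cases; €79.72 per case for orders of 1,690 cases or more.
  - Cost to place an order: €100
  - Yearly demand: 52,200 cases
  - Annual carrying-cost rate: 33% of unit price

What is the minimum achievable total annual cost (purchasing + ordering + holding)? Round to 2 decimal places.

H₁ = 33%×€80 = €26.4000;  H₂ = 33%×€79.72 = €26.3076
EOQ₁ = √(2×52,200×100/26.4000) = 628.85  (< 1,690, feasible at tier 1)
EOQ₂ = √(2×52,200×100/26.3076) = 629.96  (< 1,690 → use Q = 1,690 at tier-2 price)
TC(tier 1 (EOQ₁), Q≈628.9) = €4,192,601.69
TC(tier 2, Q≈1,690.0) = €4,186,702.68
Minimum at tier 2: €4,186,702.68

€4,186,702.68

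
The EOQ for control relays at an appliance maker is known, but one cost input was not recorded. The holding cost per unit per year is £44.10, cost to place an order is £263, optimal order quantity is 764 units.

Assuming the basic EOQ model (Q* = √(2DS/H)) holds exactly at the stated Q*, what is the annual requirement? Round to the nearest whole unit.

48,937 units per year

From Q* = √(2DS/H) ⇒ Q*² = 2DS/H.
D = Q²H / (2S) = 764² × 44.1 / (2 × 263) = 48,937.25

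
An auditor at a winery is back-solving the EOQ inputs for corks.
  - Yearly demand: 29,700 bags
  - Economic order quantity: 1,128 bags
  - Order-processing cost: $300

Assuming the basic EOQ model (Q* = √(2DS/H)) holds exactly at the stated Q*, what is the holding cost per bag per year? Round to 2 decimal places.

EOQ relation: Q² = 2DS/H, so rearrange for the unknown.
H = 2DS / Q² = 2 × 29,700 × 300 / 1,128² = 14.0052

$14.01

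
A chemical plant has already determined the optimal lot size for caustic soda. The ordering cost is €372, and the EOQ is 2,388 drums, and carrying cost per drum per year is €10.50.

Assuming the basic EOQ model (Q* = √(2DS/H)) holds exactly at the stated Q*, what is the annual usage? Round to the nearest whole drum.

80,479 drums per year

Since Q* = (2DS/H)^½, squaring gives Q*²·H = 2DS.
D = Q²H / (2S) = 2,388² × 10.5 / (2 × 372) = 80,479.45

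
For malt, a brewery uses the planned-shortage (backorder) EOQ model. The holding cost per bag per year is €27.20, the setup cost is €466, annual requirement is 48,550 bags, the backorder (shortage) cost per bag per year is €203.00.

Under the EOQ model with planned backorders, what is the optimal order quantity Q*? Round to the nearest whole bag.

1,373 bags

Q* = √(2DS/H) · √((H + b)/b)
   = √(2 × 48,550 × 466 / 27.2) · √((27.2 + 203) / 203)
   = 1,289.787 × 1.0649 ≈ 1,373.48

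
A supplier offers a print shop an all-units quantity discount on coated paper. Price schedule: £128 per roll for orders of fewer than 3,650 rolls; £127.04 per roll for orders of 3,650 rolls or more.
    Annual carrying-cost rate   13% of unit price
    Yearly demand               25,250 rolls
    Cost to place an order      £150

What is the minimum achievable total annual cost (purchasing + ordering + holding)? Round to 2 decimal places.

£3,238,937.91

H₁ = 13%×£128 = £16.6400;  H₂ = 13%×£127.04 = £16.5152
EOQ₁ = √(2×25,250×150/16.6400) = 674.71  (< 3,650, feasible at tier 1)
EOQ₂ = √(2×25,250×150/16.5152) = 677.25  (< 3,650 → use Q = 3,650 at tier-2 price)
TC(tier 1 (EOQ₁), Q≈674.7) = £3,243,227.11
TC(tier 2, Q≈3,650.0) = £3,238,937.91
Minimum at tier 2: £3,238,937.91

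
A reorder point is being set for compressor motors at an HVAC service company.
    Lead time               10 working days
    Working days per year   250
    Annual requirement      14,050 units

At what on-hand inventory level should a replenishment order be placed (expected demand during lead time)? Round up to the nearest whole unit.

562 units

Daily demand d = 14,050 / 250 = 56.200 units/day
Demand during lead time = 56.200 × 10 = 562.00
Reorder point = 562.00 → round up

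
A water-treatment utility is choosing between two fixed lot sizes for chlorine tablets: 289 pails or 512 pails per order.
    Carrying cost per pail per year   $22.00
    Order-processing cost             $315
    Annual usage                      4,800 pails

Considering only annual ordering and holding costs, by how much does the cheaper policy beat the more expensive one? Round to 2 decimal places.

$174.29

For each Q, cost = (D/Q)·S + (Q/2)·H.
TC(289) = (4,800/289)×315 + (289/2)×22 = $8,410.83
TC(512) = (4,800/512)×315 + (512/2)×22 = $8,585.12
Lots of 289 are cheaper by $174.29.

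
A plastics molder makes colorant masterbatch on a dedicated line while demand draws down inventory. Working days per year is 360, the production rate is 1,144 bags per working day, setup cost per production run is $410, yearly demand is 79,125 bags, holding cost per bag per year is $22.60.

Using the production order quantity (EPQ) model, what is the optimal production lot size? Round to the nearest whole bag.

1,885 bags

d = 79,125/360 = 219.7917 bags/day;  effective holding cost H(1 − d/p) = 22.6·(1 − 219.7917/1144) = 18.25796
Q* = √(2DS / H_eff) = √(2·79,125·410 / 18.25796) ≈ 1,885.11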